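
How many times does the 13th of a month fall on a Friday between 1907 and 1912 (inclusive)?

Friday-the-13ths by year:
1907: Sep, Dec
1908: Mar, Nov
1909: Aug
1910: May
1911: Jan, Oct
1912: Sep, Dec

10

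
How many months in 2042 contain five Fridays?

4

A month has five Fridays exactly when Friday falls within its first (length − 28) days.
Jan: 31 days, starts Wed → 5 of Wed, Thu, Fri ✓
Feb: 28 days, starts Sat → 5 of (none)
Mar: 31 days, starts Sat → 5 of Sat, Sun, Mon
Apr: 30 days, starts Tue → 5 of Tue, Wed
May: 31 days, starts Thu → 5 of Thu, Fri, Sat ✓
Jun: 30 days, starts Sun → 5 of Sun, Mon
Jul: 31 days, starts Tue → 5 of Tue, Wed, Thu
Aug: 31 days, starts Fri → 5 of Fri, Sat, Sun ✓
Sep: 30 days, starts Mon → 5 of Mon, Tue
Oct: 31 days, starts Wed → 5 of Wed, Thu, Fri ✓
Nov: 30 days, starts Sat → 5 of Sat, Sun
Dec: 31 days, starts Mon → 5 of Mon, Tue, Wed
Months with five Fridays: Jan, May, Aug, Oct.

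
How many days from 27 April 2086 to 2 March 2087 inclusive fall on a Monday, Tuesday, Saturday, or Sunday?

178

27 April 2086 is a Saturday.
The range spans 310 days (inclusive of both endpoints).
310 = 7 × 44 + 2, so there are 44 full weeks plus 2 extra days.
Each full week contributes 4 days from the set (Mon, Tue, Sat, Sun): 44 × 4 = 176.
The 2 extra days are Sat, Sun — 2 of them qualify.
Total: 176 + 2 = 178.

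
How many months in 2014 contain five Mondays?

4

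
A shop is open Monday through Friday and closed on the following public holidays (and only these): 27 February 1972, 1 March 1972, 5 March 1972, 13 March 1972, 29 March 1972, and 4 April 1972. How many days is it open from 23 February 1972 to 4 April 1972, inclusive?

23 February 1972 is a Wednesday.
From 23 February 1972 to 4 April 1972 is 42 days inclusive.
42 = 7 × 6, so the span is exactly 6 full weeks.
Each full week contributes 5 weekdays (Mon–Fri): 6 × 5 = 30.
Holidays: 27 February 1972 (Sun); 1 March 1972 (Wed); 5 March 1972 (Sun); 13 March 1972 (Mon); 29 March 1972 (Wed); 4 April 1972 (Tue).
4 of the 6 holidays fall on weekdays; the rest are weekends and were already excluded.
Business days: 30 − 4 = 26.

26 business days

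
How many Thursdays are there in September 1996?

Sep 1, 1996 is a Sunday.
From Sep 1, 1996 to Sep 30, 1996 is 30 days inclusive.
30 = 7 × 4 + 2, so there are 4 full weeks plus 2 extra days.
Each full week contributes one Thursday: 4 so far.
The 2 extra days are Sun, Mon — none qualify.
Total: 4 + 0 = 4.

4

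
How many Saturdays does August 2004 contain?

4

Aug 1, 2004 is a Sunday.
That's 31 days from start to end, counting both.
31 = 7 × 4 + 3, so there are 4 full weeks plus 3 extra days.
Each full week contributes one Saturday: 4 so far.
The 3 extra days are Sunday, Monday, Tuesday — none qualify.
Total: 4 + 0 = 4.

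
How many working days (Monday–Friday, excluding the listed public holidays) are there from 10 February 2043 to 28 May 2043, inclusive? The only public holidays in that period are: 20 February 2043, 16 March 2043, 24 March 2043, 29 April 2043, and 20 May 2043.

10 February 2043 is a Tuesday.
The range spans 108 days (inclusive of both endpoints).
108 = 7 × 15 + 3, so there are 15 full weeks plus 3 extra days.
Each full week contributes 5 weekdays (Mon–Fri): 15 × 5 = 75.
The 3 extra days are Tue, Wed, Thu — 3 of them qualify.
Total: 75 + 3 = 78.
Holidays: 20 February 2043 (Fri); 16 March 2043 (Mon); 24 March 2043 (Tue); 29 April 2043 (Wed); 20 May 2043 (Wed).
All 5 holidays fall on weekdays, so subtract 5.
Business days: 78 − 5 = 73.

73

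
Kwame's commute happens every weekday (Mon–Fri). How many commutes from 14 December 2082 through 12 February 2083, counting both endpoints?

45

14 December 2082 is a Monday.
That's 61 days from start to end, counting both.
61 = 7 × 8 + 5, so there are 8 full weeks plus 5 extra days.
Each full week contributes 5 weekdays (Mon–Fri): 8 × 5 = 40.
The 5 extra days are Mon, Tue, Wed, Thu, Fri — 5 of them qualify.
Total: 40 + 5 = 45.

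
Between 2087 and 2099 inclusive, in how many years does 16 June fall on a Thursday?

Day of week of June 16 in each year:
2087: Mon, 2088: Wed, 2089: Thu ✓, 2090: Fri, 2091: Sat, 2092: Mon, 2093: Tue, 2094: Wed, 2095: Thu ✓, 2096: Sat, 2097: Sun, 2098: Mon, 2099: Tue
Thursdays: 2089, 2095.

2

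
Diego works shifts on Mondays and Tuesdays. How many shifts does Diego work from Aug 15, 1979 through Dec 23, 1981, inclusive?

Aug 15, 1979 is a Wednesday.
From Aug 15, 1979 to Dec 23, 1981 is 862 days inclusive.
862 = 7 × 123 + 1, so there are 123 full weeks plus 1 extra day.
Each full week contributes 2 days from the set (Mon, Tue): 123 × 2 = 246.
The 1 extra day is Wednesday — none qualify.
Total: 246 + 0 = 246.

246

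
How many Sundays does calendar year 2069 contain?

52

Jan 1, 2069 is a Tuesday.
The range spans 365 days (inclusive of both endpoints).
365 = 7 × 52 + 1, so there are 52 full weeks plus 1 extra day.
Each full week contributes one Sunday: 52 so far.
The 1 extra day is Tue — none qualify.
Total: 52 + 0 = 52.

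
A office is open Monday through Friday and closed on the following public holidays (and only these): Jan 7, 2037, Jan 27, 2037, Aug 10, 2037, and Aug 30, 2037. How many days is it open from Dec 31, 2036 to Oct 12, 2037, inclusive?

Dec 31, 2036 is a Wednesday.
The range spans 286 days (inclusive of both endpoints).
286 = 7 × 40 + 6, so there are 40 full weeks plus 6 extra days.
Each full week contributes 5 weekdays (Mon–Fri): 40 × 5 = 200.
The 6 extra days are Wed, Thu, Fri, Sat, Sun, Mon — 4 of them qualify.
Total: 200 + 4 = 204.
Holidays: Jan 7, 2037 (Wed); Jan 27, 2037 (Tue); Aug 10, 2037 (Mon); Aug 30, 2037 (Sun).
3 of the 4 holidays fall on weekdays; the rest are weekends and were already excluded.
Business days: 204 − 3 = 201.

201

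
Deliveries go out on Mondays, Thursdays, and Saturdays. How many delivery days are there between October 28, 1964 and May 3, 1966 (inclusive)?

237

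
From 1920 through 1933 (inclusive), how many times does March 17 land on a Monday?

Day of week of March 17 in each year:
1920: Wed, 1921: Thu, 1922: Fri, 1923: Sat, 1924: Mon ✓, 1925: Tue, 1926: Wed, 1927: Thu, 1928: Sat, 1929: Sun, 1930: Mon ✓, 1931: Tue, 1932: Thu, 1933: Fri
Mondays: 1924, 1930.

2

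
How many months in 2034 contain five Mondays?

4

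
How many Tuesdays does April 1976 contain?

4

Apr 1, 1976 is a Thursday.
From Apr 1, 1976 to Apr 30, 1976 is 30 days inclusive.
30 = 7 × 4 + 2, so there are 4 full weeks plus 2 extra days.
Each full week contributes one Tuesday: 4 so far.
The 2 extra days are Thursday, Friday — none qualify.
Total: 4 + 0 = 4.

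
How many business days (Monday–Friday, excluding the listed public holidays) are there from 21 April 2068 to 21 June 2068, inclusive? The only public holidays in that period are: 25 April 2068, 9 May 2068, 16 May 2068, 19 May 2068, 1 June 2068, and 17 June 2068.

40 business days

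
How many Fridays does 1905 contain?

Jan 1, 1905 is a Sunday.
That's 365 days from start to end, counting both.
365 = 7 × 52 + 1, so there are 52 full weeks plus 1 extra day.
Each full week contributes one Friday: 52 so far.
The 1 extra day is Sunday — none qualify.
Total: 52 + 0 = 52.

52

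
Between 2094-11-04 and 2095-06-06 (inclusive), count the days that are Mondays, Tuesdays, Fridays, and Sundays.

2094-11-04 is a Thursday.
The range spans 215 days (inclusive of both endpoints).
215 = 7 × 30 + 5, so there are 30 full weeks plus 5 extra days.
Each full week contributes 4 days from the set (Mon, Tue, Fri, Sun): 30 × 4 = 120.
The 5 extra days are Thu, Fri, Sat, Sun, Mon — 3 of them qualify.
Total: 120 + 3 = 123.

123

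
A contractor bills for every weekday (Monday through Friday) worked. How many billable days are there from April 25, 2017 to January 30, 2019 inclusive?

462

April 25, 2017 is a Tuesday.
The range spans 646 days (inclusive of both endpoints).
646 = 7 × 92 + 2, so there are 92 full weeks plus 2 extra days.
Each full week contributes 5 weekdays (Mon–Fri): 92 × 5 = 460.
The 2 extra days are Tuesday, Wednesday — 2 of them qualify.
Total: 460 + 2 = 462.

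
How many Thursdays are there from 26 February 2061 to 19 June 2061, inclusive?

16

26 February 2061 is a Saturday.
That's 114 days from start to end, counting both.
114 = 7 × 16 + 2, so there are 16 full weeks plus 2 extra days.
Each full week contributes one Thursday: 16 so far.
The 2 extra days are Saturday, Sunday — none qualify.
Total: 16 + 0 = 16.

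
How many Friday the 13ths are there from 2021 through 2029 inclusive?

14

Friday-the-13ths by year:
2021: Aug
2022: May
2023: Jan, Oct
2024: Sep, Dec
2025: Jun
2026: Feb, Mar, Nov
2027: Aug
2028: Oct
2029: Apr, Jul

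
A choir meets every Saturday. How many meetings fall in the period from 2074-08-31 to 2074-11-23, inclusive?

12 Saturdays

2074-08-31 is a Friday.
The range spans 85 days (inclusive of both endpoints).
85 = 7 × 12 + 1, so there are 12 full weeks plus 1 extra day.
Each full week contributes one Saturday: 12 so far.
The 1 extra day is Friday — none qualify.
Total: 12 + 0 = 12.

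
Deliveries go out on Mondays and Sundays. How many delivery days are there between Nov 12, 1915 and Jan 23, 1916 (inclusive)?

Nov 12, 1915 is a Friday.
The range spans 73 days (inclusive of both endpoints).
73 = 7 × 10 + 3, so there are 10 full weeks plus 3 extra days.
Each full week contributes 2 days from the set (Mon, Sun): 10 × 2 = 20.
The 3 extra days are Fri, Sat, Sun — 1 of them qualifies.
Total: 20 + 1 = 21.

21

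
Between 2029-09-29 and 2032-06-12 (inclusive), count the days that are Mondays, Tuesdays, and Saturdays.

2029-09-29 is a Saturday.
From 2029-09-29 to 2032-06-12 is 988 days inclusive.
988 = 7 × 141 + 1, so there are 141 full weeks plus 1 extra day.
Each full week contributes 3 days from the set (Mon, Tue, Sat): 141 × 3 = 423.
The 1 extra day is Sat — 1 of them qualifies.
Total: 423 + 1 = 424.

424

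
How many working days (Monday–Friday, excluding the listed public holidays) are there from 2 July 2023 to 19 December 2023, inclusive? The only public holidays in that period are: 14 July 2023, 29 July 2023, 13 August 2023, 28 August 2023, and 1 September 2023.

2 July 2023 is a Sunday.
From 2 July 2023 to 19 December 2023 is 171 days inclusive.
171 = 7 × 24 + 3, so there are 24 full weeks plus 3 extra days.
Each full week contributes 5 weekdays (Mon–Fri): 24 × 5 = 120.
The 3 extra days are Sunday, Monday, Tuesday — 2 of them qualify.
Total: 120 + 2 = 122.
Holidays: 14 July 2023 (Fri); 29 July 2023 (Sat); 13 August 2023 (Sun); 28 August 2023 (Mon); 1 September 2023 (Fri).
3 of the 5 holidays fall on weekdays; the rest are weekends and were already excluded.
Business days: 122 − 3 = 119.

119 working days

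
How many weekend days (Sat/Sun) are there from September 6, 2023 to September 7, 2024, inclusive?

September 6, 2023 is a Wednesday.
That's 368 days from start to end, counting both.
368 = 7 × 52 + 4, so there are 52 full weeks plus 4 extra days.
Each full week contributes 2 weekend days (Sat, Sun): 52 × 2 = 104.
The 4 extra days are Wednesday, Thursday, Friday, Saturday — 1 of them qualifies.
Total: 104 + 1 = 105.

105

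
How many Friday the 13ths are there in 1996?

The 13th falls on a Friday when the month's 13th has weekday Fri.
Jan 13 is Sat; Feb 13 is Tue; Mar 13 is Wed; Apr 13 is Sat; May 13 is Mon; Jun 13 is Thu; Jul 13 is Sat; Aug 13 is Tue; Sep 13 is Fri ✓; Oct 13 is Sun; Nov 13 is Wed; Dec 13 is Fri ✓.
Friday the 13ths: Sep, Dec.

2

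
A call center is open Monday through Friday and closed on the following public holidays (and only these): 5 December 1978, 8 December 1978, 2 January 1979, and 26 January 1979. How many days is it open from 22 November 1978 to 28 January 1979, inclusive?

44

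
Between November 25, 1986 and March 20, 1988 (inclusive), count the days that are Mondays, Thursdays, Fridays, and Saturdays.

275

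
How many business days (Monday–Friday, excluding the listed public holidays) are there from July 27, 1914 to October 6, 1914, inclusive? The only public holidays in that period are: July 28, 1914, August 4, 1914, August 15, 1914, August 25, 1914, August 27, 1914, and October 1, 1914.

July 27, 1914 is a Monday.
The range spans 72 days (inclusive of both endpoints).
72 = 7 × 10 + 2, so there are 10 full weeks plus 2 extra days.
Each full week contributes 5 weekdays (Mon–Fri): 10 × 5 = 50.
The 2 extra days are Monday, Tuesday — 2 of them qualify.
Total: 50 + 2 = 52.
Holidays: July 28, 1914 (Tue); August 4, 1914 (Tue); August 15, 1914 (Sat); August 25, 1914 (Tue); August 27, 1914 (Thu); October 1, 1914 (Thu).
5 of the 6 holidays fall on weekdays; the rest are weekends and were already excluded.
Business days: 52 − 5 = 47.

47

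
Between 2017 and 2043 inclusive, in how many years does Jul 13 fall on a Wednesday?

Day of week of July 13 in each year:
2017: Thu, 2018: Fri, 2019: Sat, 2020: Mon, 2021: Tue, 2022: Wed ✓, 2023: Thu, 2024: Sat, 2025: Sun, 2026: Mon, 2027: Tue, 2028: Thu, 2029: Fri, 2030: Sat, 2031: Sun, 2032: Tue, 2033: Wed ✓, 2034: Thu, 2035: Fri, 2036: Sun, 2037: Mon, 2038: Tue, 2039: Wed ✓, 2040: Fri, 2041: Sat, 2042: Sun, 2043: Mon
Wednesdays: 2022, 2033, 2039.

3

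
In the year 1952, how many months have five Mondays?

4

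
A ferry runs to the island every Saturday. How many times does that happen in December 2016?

December 1, 2016 is a Thursday.
The range spans 31 days (inclusive of both endpoints).
31 = 7 × 4 + 3, so there are 4 full weeks plus 3 extra days.
Each full week contributes one Saturday: 4 so far.
The 3 extra days are Thursday, Friday, Saturday — 1 of them qualifies.
Total: 4 + 1 = 5.

5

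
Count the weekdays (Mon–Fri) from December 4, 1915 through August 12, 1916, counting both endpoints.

180 weekdays

December 4, 1915 is a Saturday.
That's 253 days from start to end, counting both.
253 = 7 × 36 + 1, so there are 36 full weeks plus 1 extra day.
Each full week contributes 5 weekdays (Mon–Fri): 36 × 5 = 180.
The 1 extra day is Saturday — none qualify.
Total: 180 + 0 = 180.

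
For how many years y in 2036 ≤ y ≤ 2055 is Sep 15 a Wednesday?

Day of week of September 15 in each year:
2036: Mon, 2037: Tue, 2038: Wed ✓, 2039: Thu, 2040: Sat, 2041: Sun, 2042: Mon, 2043: Tue, 2044: Thu, 2045: Fri, 2046: Sat, 2047: Sun, 2048: Tue, 2049: Wed ✓, 2050: Thu, 2051: Fri, 2052: Sun, 2053: Mon, 2054: Tue, 2055: Wed ✓
Wednesdays: 2038, 2049, 2055.

3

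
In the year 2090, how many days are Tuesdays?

January 1, 2090 is a Sunday.
From January 1, 2090 to December 31, 2090 is 365 days inclusive.
365 = 7 × 52 + 1, so there are 52 full weeks plus 1 extra day.
Each full week contributes one Tuesday: 52 so far.
The 1 extra day is Sunday — none qualify.
Total: 52 + 0 = 52.

52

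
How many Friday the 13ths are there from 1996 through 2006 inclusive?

18

Friday-the-13ths by year:
1996: Sep, Dec
1997: Jun
1998: Feb, Mar, Nov
1999: Aug
2000: Oct
2001: Apr, Jul
2002: Sep, Dec
2003: Jun
2004: Feb, Aug
2005: May
2006: Jan, Oct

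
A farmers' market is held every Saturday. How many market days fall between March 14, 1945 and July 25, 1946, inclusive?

March 14, 1945 is a Wednesday.
From March 14, 1945 to July 25, 1946 is 499 days inclusive.
499 = 7 × 71 + 2, so there are 71 full weeks plus 2 extra days.
Each full week contributes one Saturday: 71 so far.
The 2 extra days are Wed, Thu — none qualify.
Total: 71 + 0 = 71.

71 Saturdays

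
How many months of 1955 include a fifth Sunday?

4

A month has five Sundays exactly when Sunday falls within its first (length − 28) days.
Jan: 31 days, starts Sat → 5 of Sat, Sun, Mon ✓
Feb: 28 days, starts Tue → 5 of (none)
Mar: 31 days, starts Tue → 5 of Tue, Wed, Thu
Apr: 30 days, starts Fri → 5 of Fri, Sat
May: 31 days, starts Sun → 5 of Sun, Mon, Tue ✓
Jun: 30 days, starts Wed → 5 of Wed, Thu
Jul: 31 days, starts Fri → 5 of Fri, Sat, Sun ✓
Aug: 31 days, starts Mon → 5 of Mon, Tue, Wed
Sep: 30 days, starts Thu → 5 of Thu, Fri
Oct: 31 days, starts Sat → 5 of Sat, Sun, Mon ✓
Nov: 30 days, starts Tue → 5 of Tue, Wed
Dec: 31 days, starts Thu → 5 of Thu, Fri, Sat
Months with five Sundays: Jan, May, Jul, Oct.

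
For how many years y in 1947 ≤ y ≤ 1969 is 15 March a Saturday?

Day of week of March 15 in each year:
1947: Sat ✓, 1948: Mon, 1949: Tue, 1950: Wed, 1951: Thu, 1952: Sat ✓, 1953: Sun, 1954: Mon, 1955: Tue, 1956: Thu, 1957: Fri, 1958: Sat ✓, 1959: Sun, 1960: Tue, 1961: Wed, 1962: Thu, 1963: Fri, 1964: Sun, 1965: Mon, 1966: Tue, 1967: Wed, 1968: Fri, 1969: Sat ✓
Saturdays: 1947, 1952, 1958, 1969.

4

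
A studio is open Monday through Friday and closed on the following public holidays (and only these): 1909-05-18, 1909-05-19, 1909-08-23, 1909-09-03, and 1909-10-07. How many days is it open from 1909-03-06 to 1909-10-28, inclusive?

164

1909-03-06 is a Saturday.
The range spans 237 days (inclusive of both endpoints).
237 = 7 × 33 + 6, so there are 33 full weeks plus 6 extra days.
Each full week contributes 5 weekdays (Mon–Fri): 33 × 5 = 165.
The 6 extra days are Sat, Sun, Mon, Tue, Wed, Thu — 4 of them qualify.
Total: 165 + 4 = 169.
Holidays: 1909-05-18 (Tue); 1909-05-19 (Wed); 1909-08-23 (Mon); 1909-09-03 (Fri); 1909-10-07 (Thu).
All 5 holidays fall on weekdays, so subtract 5.
Business days: 169 − 5 = 164.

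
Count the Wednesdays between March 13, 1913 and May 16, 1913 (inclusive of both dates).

March 13, 1913 is a Thursday.
The range spans 65 days (inclusive of both endpoints).
65 = 7 × 9 + 2, so there are 9 full weeks plus 2 extra days.
Each full week contributes one Wednesday: 9 so far.
The 2 extra days are Thu, Fri — none qualify.
Total: 9 + 0 = 9.

9 Wednesdays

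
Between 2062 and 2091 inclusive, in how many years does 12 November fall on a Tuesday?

Day of week of November 12 in each year:
2062: Sun, 2063: Mon, 2064: Wed, 2065: Thu, 2066: Fri, 2067: Sat, 2068: Mon, 2069: Tue ✓, 2070: Wed, 2071: Thu, 2072: Sat, 2073: Sun, 2074: Mon, 2075: Tue ✓, 2076: Thu, 2077: Fri, 2078: Sat, 2079: Sun, 2080: Tue ✓, 2081: Wed, 2082: Thu, 2083: Fri, 2084: Sun, 2085: Mon, 2086: Tue ✓, 2087: Wed, 2088: Fri, 2089: Sat, 2090: Sun, 2091: Mon
Tuesdays: 2069, 2075, 2080, 2086.

4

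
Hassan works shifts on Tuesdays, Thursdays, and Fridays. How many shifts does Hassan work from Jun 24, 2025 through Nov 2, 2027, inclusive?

370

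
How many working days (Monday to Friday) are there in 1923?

261

1 January 1923 is a Monday.
From 1 January 1923 to 31 December 1923 is 365 days inclusive.
365 = 7 × 52 + 1, so there are 52 full weeks plus 1 extra day.
Each full week contributes 5 weekdays (Mon–Fri): 52 × 5 = 260.
The 1 extra day is Mon — 1 of them qualifies.
Total: 260 + 1 = 261.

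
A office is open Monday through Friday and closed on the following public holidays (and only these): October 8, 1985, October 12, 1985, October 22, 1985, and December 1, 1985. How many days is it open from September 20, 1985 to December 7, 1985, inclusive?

September 20, 1985 is a Friday.
The range spans 79 days (inclusive of both endpoints).
79 = 7 × 11 + 2, so there are 11 full weeks plus 2 extra days.
Each full week contributes 5 weekdays (Mon–Fri): 11 × 5 = 55.
The 2 extra days are Fri, Sat — 1 of them qualifies.
Total: 55 + 1 = 56.
Holidays: October 8, 1985 (Tue); October 12, 1985 (Sat); October 22, 1985 (Tue); December 1, 1985 (Sun).
2 of the 4 holidays fall on weekdays; the rest are weekends and were already excluded.
Business days: 56 − 2 = 54.

54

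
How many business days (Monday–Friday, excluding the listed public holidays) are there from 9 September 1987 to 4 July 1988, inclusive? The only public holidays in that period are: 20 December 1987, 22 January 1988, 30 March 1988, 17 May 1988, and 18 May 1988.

9 September 1987 is a Wednesday.
The range spans 300 days (inclusive of both endpoints).
300 = 7 × 42 + 6, so there are 42 full weeks plus 6 extra days.
Each full week contributes 5 weekdays (Mon–Fri): 42 × 5 = 210.
The 6 extra days are Wed, Thu, Fri, Sat, Sun, Mon — 4 of them qualify.
Total: 210 + 4 = 214.
Holidays: 20 December 1987 (Sun); 22 January 1988 (Fri); 30 March 1988 (Wed); 17 May 1988 (Tue); 18 May 1988 (Wed).
4 of the 5 holidays fall on weekdays; the rest are weekends and were already excluded.
Business days: 214 − 4 = 210.

210 business days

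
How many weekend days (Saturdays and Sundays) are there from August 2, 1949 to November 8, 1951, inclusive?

August 2, 1949 is a Tuesday.
From August 2, 1949 to November 8, 1951 is 829 days inclusive.
829 = 7 × 118 + 3, so there are 118 full weeks plus 3 extra days.
Each full week contributes 2 weekend days (Sat, Sun): 118 × 2 = 236.
The 3 extra days are Tue, Wed, Thu — none qualify.
Total: 236 + 0 = 236.

236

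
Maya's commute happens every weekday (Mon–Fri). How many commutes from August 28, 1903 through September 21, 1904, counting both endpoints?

August 28, 1903 is a Friday.
The range spans 391 days (inclusive of both endpoints).
391 = 7 × 55 + 6, so there are 55 full weeks plus 6 extra days.
Each full week contributes 5 weekdays (Mon–Fri): 55 × 5 = 275.
The 6 extra days are Fri, Sat, Sun, Mon, Tue, Wed — 4 of them qualify.
Total: 275 + 4 = 279.

279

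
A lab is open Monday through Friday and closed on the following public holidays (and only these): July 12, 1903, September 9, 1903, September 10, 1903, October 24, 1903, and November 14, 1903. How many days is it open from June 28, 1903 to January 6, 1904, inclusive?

136

June 28, 1903 is a Sunday.
The range spans 193 days (inclusive of both endpoints).
193 = 7 × 27 + 4, so there are 27 full weeks plus 4 extra days.
Each full week contributes 5 weekdays (Mon–Fri): 27 × 5 = 135.
The 4 extra days are Sunday, Monday, Tuesday, Wednesday — 3 of them qualify.
Total: 135 + 3 = 138.
Holidays: July 12, 1903 (Sun); September 9, 1903 (Wed); September 10, 1903 (Thu); October 24, 1903 (Sat); November 14, 1903 (Sat).
2 of the 5 holidays fall on weekdays; the rest are weekends and were already excluded.
Business days: 138 − 2 = 136.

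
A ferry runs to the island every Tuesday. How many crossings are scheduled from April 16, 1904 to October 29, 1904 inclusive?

28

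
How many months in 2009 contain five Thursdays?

5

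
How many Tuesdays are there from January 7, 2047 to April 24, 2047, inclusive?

16

January 7, 2047 is a Monday.
That's 108 days from start to end, counting both.
108 = 7 × 15 + 3, so there are 15 full weeks plus 3 extra days.
Each full week contributes one Tuesday: 15 so far.
The 3 extra days are Mon, Tue, Wed — 1 of them qualifies.
Total: 15 + 1 = 16.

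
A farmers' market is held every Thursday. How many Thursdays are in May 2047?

5

2047-05-01 is a Wednesday.
From 2047-05-01 to 2047-05-31 is 31 days inclusive.
31 = 7 × 4 + 3, so there are 4 full weeks plus 3 extra days.
Each full week contributes one Thursday: 4 so far.
The 3 extra days are Wednesday, Thursday, Friday — 1 of them qualifies.
Total: 4 + 1 = 5.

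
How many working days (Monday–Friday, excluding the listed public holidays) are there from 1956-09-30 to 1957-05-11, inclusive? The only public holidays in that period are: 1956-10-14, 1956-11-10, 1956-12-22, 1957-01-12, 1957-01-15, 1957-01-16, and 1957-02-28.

1956-09-30 is a Sunday.
From 1956-09-30 to 1957-05-11 is 224 days inclusive.
224 = 7 × 32, so the span is exactly 32 full weeks.
Each full week contributes 5 weekdays (Mon–Fri): 32 × 5 = 160.
Total: 160.
Holidays: 1956-10-14 (Sun); 1956-11-10 (Sat); 1956-12-22 (Sat); 1957-01-12 (Sat); 1957-01-15 (Tue); 1957-01-16 (Wed); 1957-02-28 (Thu).
3 of the 7 holidays fall on weekdays; the rest are weekends and were already excluded.
Business days: 160 − 3 = 157.

157 working days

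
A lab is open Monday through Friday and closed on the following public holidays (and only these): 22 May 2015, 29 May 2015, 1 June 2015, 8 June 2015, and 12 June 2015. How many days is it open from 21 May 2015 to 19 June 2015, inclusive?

17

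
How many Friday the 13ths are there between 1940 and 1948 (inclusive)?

15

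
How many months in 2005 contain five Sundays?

A month has five Sundays exactly when Sunday falls within its first (length − 28) days.
Jan: 31 days, starts Sat → 5 of Sat, Sun, Mon ✓
Feb: 28 days, starts Tue → 5 of (none)
Mar: 31 days, starts Tue → 5 of Tue, Wed, Thu
Apr: 30 days, starts Fri → 5 of Fri, Sat
May: 31 days, starts Sun → 5 of Sun, Mon, Tue ✓
Jun: 30 days, starts Wed → 5 of Wed, Thu
Jul: 31 days, starts Fri → 5 of Fri, Sat, Sun ✓
Aug: 31 days, starts Mon → 5 of Mon, Tue, Wed
Sep: 30 days, starts Thu → 5 of Thu, Fri
Oct: 31 days, starts Sat → 5 of Sat, Sun, Mon ✓
Nov: 30 days, starts Tue → 5 of Tue, Wed
Dec: 31 days, starts Thu → 5 of Thu, Fri, Sat
Months with five Sundays: Jan, May, Jul, Oct.

4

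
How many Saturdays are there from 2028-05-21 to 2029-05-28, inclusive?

2028-05-21 is a Sunday.
That's 373 days from start to end, counting both.
373 = 7 × 53 + 2, so there are 53 full weeks plus 2 extra days.
Each full week contributes one Saturday: 53 so far.
The 2 extra days are Sunday, Monday — none qualify.
Total: 53 + 0 = 53.

53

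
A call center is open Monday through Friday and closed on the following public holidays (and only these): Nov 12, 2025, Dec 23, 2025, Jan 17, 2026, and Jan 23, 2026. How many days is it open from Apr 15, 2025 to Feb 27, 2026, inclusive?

226 business days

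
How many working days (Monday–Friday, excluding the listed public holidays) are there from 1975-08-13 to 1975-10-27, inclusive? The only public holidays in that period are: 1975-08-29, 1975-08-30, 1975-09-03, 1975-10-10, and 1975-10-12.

51

1975-08-13 is a Wednesday.
That's 76 days from start to end, counting both.
76 = 7 × 10 + 6, so there are 10 full weeks plus 6 extra days.
Each full week contributes 5 weekdays (Mon–Fri): 10 × 5 = 50.
The 6 extra days are Wed, Thu, Fri, Sat, Sun, Mon — 4 of them qualify.
Total: 50 + 4 = 54.
Holidays: 1975-08-29 (Fri); 1975-08-30 (Sat); 1975-09-03 (Wed); 1975-10-10 (Fri); 1975-10-12 (Sun).
3 of the 5 holidays fall on weekdays; the rest are weekends and were already excluded.
Business days: 54 − 3 = 51.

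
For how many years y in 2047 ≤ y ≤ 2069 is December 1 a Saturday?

Day of week of December 1 in each year:
2047: Sun, 2048: Tue, 2049: Wed, 2050: Thu, 2051: Fri, 2052: Sun, 2053: Mon, 2054: Tue, 2055: Wed, 2056: Fri, 2057: Sat ✓, 2058: Sun, 2059: Mon, 2060: Wed, 2061: Thu, 2062: Fri, 2063: Sat ✓, 2064: Mon, 2065: Tue, 2066: Wed, 2067: Thu, 2068: Sat ✓, 2069: Sun
Saturdays: 2057, 2063, 2068.

3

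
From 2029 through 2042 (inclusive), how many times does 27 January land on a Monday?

2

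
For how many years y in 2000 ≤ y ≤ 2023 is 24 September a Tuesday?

Day of week of September 24 in each year:
2000: Sun, 2001: Mon, 2002: Tue ✓, 2003: Wed, 2004: Fri, 2005: Sat, 2006: Sun, 2007: Mon, 2008: Wed, 2009: Thu, 2010: Fri, 2011: Sat, 2012: Mon, 2013: Tue ✓, 2014: Wed, 2015: Thu, 2016: Sat, 2017: Sun, 2018: Mon, 2019: Tue ✓, 2020: Thu, 2021: Fri, 2022: Sat, 2023: Sun
Tuesdays: 2002, 2013, 2019.

3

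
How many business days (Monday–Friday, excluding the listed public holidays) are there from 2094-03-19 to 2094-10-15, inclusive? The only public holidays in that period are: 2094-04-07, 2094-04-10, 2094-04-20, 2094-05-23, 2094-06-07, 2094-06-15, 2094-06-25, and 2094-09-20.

145 business days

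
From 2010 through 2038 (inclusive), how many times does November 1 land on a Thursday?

Day of week of November 1 in each year:
2010: Mon, 2011: Tue, 2012: Thu ✓, 2013: Fri, 2014: Sat, 2015: Sun, 2016: Tue, 2017: Wed, 2018: Thu ✓, 2019: Fri, 2020: Sun, 2021: Mon, 2022: Tue, 2023: Wed, 2024: Fri, 2025: Sat, 2026: Sun, 2027: Mon, 2028: Wed, 2029: Thu ✓, 2030: Fri, 2031: Sat, 2032: Mon, 2033: Tue, 2034: Wed, 2035: Thu ✓, 2036: Sat, 2037: Sun, 2038: Mon
Thursdays: 2012, 2018, 2029, 2035.

4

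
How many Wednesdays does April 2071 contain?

5

2071-04-01 is a Wednesday.
From 2071-04-01 to 2071-04-30 is 30 days inclusive.
30 = 7 × 4 + 2, so there are 4 full weeks plus 2 extra days.
Each full week contributes one Wednesday: 4 so far.
The 2 extra days are Wednesday, Thursday — 1 of them qualifies.
Total: 4 + 1 = 5.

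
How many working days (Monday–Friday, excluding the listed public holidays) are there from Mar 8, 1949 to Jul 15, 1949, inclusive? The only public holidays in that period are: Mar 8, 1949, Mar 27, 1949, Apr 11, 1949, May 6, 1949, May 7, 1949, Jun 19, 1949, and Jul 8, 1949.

Mar 8, 1949 is a Tuesday.
That's 130 days from start to end, counting both.
130 = 7 × 18 + 4, so there are 18 full weeks plus 4 extra days.
Each full week contributes 5 weekdays (Mon–Fri): 18 × 5 = 90.
The 4 extra days are Tuesday, Wednesday, Thursday, Friday — 4 of them qualify.
Total: 90 + 4 = 94.
Holidays: Mar 8, 1949 (Tue); Mar 27, 1949 (Sun); Apr 11, 1949 (Mon); May 6, 1949 (Fri); May 7, 1949 (Sat); Jun 19, 1949 (Sun); Jul 8, 1949 (Fri).
4 of the 7 holidays fall on weekdays; the rest are weekends and were already excluded.
Business days: 94 − 4 = 90.

90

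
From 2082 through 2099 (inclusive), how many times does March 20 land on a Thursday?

3

Day of week of March 20 in each year:
2082: Fri, 2083: Sat, 2084: Mon, 2085: Tue, 2086: Wed, 2087: Thu ✓, 2088: Sat, 2089: Sun, 2090: Mon, 2091: Tue, 2092: Thu ✓, 2093: Fri, 2094: Sat, 2095: Sun, 2096: Tue, 2097: Wed, 2098: Thu ✓, 2099: Fri
Thursdays: 2087, 2092, 2098.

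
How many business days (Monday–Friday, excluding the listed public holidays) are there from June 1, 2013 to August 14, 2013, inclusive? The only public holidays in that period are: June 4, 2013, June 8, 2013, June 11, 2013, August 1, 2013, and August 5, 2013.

49

June 1, 2013 is a Saturday.
From June 1, 2013 to August 14, 2013 is 75 days inclusive.
75 = 7 × 10 + 5, so there are 10 full weeks plus 5 extra days.
Each full week contributes 5 weekdays (Mon–Fri): 10 × 5 = 50.
The 5 extra days are Saturday, Sunday, Monday, Tuesday, Wednesday — 3 of them qualify.
Total: 50 + 3 = 53.
Holidays: June 4, 2013 (Tue); June 8, 2013 (Sat); June 11, 2013 (Tue); August 1, 2013 (Thu); August 5, 2013 (Mon).
4 of the 5 holidays fall on weekdays; the rest are weekends and were already excluded.
Business days: 53 − 4 = 49.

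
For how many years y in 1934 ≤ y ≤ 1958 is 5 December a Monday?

Day of week of December 5 in each year:
1934: Wed, 1935: Thu, 1936: Sat, 1937: Sun, 1938: Mon ✓, 1939: Tue, 1940: Thu, 1941: Fri, 1942: Sat, 1943: Sun, 1944: Tue, 1945: Wed, 1946: Thu, 1947: Fri, 1948: Sun, 1949: Mon ✓, 1950: Tue, 1951: Wed, 1952: Fri, 1953: Sat, 1954: Sun, 1955: Mon ✓, 1956: Wed, 1957: Thu, 1958: Fri
Mondays: 1938, 1949, 1955.

3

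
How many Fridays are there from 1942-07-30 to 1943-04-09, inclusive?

37 Fridays

1942-07-30 is a Thursday.
The range spans 254 days (inclusive of both endpoints).
254 = 7 × 36 + 2, so there are 36 full weeks plus 2 extra days.
Each full week contributes one Friday: 36 so far.
The 2 extra days are Thursday, Friday — 1 of them qualifies.
Total: 36 + 1 = 37.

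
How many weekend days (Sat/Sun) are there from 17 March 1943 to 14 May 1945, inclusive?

17 March 1943 is a Wednesday.
The range spans 790 days (inclusive of both endpoints).
790 = 7 × 112 + 6, so there are 112 full weeks plus 6 extra days.
Each full week contributes 2 weekend days (Sat, Sun): 112 × 2 = 224.
The 6 extra days are Wed, Thu, Fri, Sat, Sun, Mon — 2 of them qualify.
Total: 224 + 2 = 226.

226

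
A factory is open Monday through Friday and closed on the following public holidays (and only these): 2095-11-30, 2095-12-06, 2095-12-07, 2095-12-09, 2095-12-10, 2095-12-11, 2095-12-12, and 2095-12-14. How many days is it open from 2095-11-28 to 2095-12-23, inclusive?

14

2095-11-28 is a Monday.
From 2095-11-28 to 2095-12-23 is 26 days inclusive.
26 = 7 × 3 + 5, so there are 3 full weeks plus 5 extra days.
Each full week contributes 5 weekdays (Mon–Fri): 3 × 5 = 15.
The 5 extra days are Mon, Tue, Wed, Thu, Fri — 5 of them qualify.
Total: 15 + 5 = 20.
Holidays: 2095-11-30 (Wed); 2095-12-06 (Tue); 2095-12-07 (Wed); 2095-12-09 (Fri); 2095-12-10 (Sat); 2095-12-11 (Sun); 2095-12-12 (Mon); 2095-12-14 (Wed).
6 of the 8 holidays fall on weekdays; the rest are weekends and were already excluded.
Business days: 20 − 6 = 14.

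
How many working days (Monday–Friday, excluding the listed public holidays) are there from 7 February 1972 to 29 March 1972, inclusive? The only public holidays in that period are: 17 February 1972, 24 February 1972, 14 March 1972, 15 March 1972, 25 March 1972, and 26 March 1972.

34 working days

7 February 1972 is a Monday.
That's 52 days from start to end, counting both.
52 = 7 × 7 + 3, so there are 7 full weeks plus 3 extra days.
Each full week contributes 5 weekdays (Mon–Fri): 7 × 5 = 35.
The 3 extra days are Monday, Tuesday, Wednesday — 3 of them qualify.
Total: 35 + 3 = 38.
Holidays: 17 February 1972 (Thu); 24 February 1972 (Thu); 14 March 1972 (Tue); 15 March 1972 (Wed); 25 March 1972 (Sat); 26 March 1972 (Sun).
4 of the 6 holidays fall on weekdays; the rest are weekends and were already excluded.
Business days: 38 − 4 = 34.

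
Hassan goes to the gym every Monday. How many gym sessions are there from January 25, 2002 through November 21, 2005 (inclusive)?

200

January 25, 2002 is a Friday.
From January 25, 2002 to November 21, 2005 is 1397 days inclusive.
1397 = 7 × 199 + 4, so there are 199 full weeks plus 4 extra days.
Each full week contributes one Monday: 199 so far.
The 4 extra days are Fri, Sat, Sun, Mon — 1 of them qualifies.
Total: 199 + 1 = 200.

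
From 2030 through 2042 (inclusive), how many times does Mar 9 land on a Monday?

1

Day of week of March 9 in each year:
2030: Sat, 2031: Sun, 2032: Tue, 2033: Wed, 2034: Thu, 2035: Fri, 2036: Sun, 2037: Mon ✓, 2038: Tue, 2039: Wed, 2040: Fri, 2041: Sat, 2042: Sun
Mondays: 2037.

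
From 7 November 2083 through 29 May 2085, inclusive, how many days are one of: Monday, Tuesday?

164

7 November 2083 is a Sunday.
That's 570 days from start to end, counting both.
570 = 7 × 81 + 3, so there are 81 full weeks plus 3 extra days.
Each full week contributes 2 days from the set (Mon, Tue): 81 × 2 = 162.
The 3 extra days are Sun, Mon, Tue — 2 of them qualify.
Total: 162 + 2 = 164.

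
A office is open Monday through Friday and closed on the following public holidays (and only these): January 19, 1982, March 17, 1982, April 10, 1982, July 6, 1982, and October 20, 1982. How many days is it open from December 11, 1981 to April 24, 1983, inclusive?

December 11, 1981 is a Friday.
From December 11, 1981 to April 24, 1983 is 500 days inclusive.
500 = 7 × 71 + 3, so there are 71 full weeks plus 3 extra days.
Each full week contributes 5 weekdays (Mon–Fri): 71 × 5 = 355.
The 3 extra days are Friday, Saturday, Sunday — 1 of them qualifies.
Total: 355 + 1 = 356.
Holidays: January 19, 1982 (Tue); March 17, 1982 (Wed); April 10, 1982 (Sat); July 6, 1982 (Tue); October 20, 1982 (Wed).
4 of the 5 holidays fall on weekdays; the rest are weekends and were already excluded.
Business days: 356 − 4 = 352.

352 working days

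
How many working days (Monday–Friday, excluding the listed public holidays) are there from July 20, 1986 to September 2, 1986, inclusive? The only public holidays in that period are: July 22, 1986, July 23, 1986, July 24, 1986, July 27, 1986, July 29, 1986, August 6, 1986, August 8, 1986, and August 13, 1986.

July 20, 1986 is a Sunday.
The range spans 45 days (inclusive of both endpoints).
45 = 7 × 6 + 3, so there are 6 full weeks plus 3 extra days.
Each full week contributes 5 weekdays (Mon–Fri): 6 × 5 = 30.
The 3 extra days are Sun, Mon, Tue — 2 of them qualify.
Total: 30 + 2 = 32.
Holidays: July 22, 1986 (Tue); July 23, 1986 (Wed); July 24, 1986 (Thu); July 27, 1986 (Sun); July 29, 1986 (Tue); August 6, 1986 (Wed); August 8, 1986 (Fri); August 13, 1986 (Wed).
7 of the 8 holidays fall on weekdays; the rest are weekends and were already excluded.
Business days: 32 − 7 = 25.

25 working days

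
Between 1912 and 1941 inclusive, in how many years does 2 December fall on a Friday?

Day of week of December 2 in each year:
1912: Mon, 1913: Tue, 1914: Wed, 1915: Thu, 1916: Sat, 1917: Sun, 1918: Mon, 1919: Tue, 1920: Thu, 1921: Fri ✓, 1922: Sat, 1923: Sun, 1924: Tue, 1925: Wed, 1926: Thu, 1927: Fri ✓, 1928: Sun, 1929: Mon, 1930: Tue, 1931: Wed, 1932: Fri ✓, 1933: Sat, 1934: Sun, 1935: Mon, 1936: Wed, 1937: Thu, 1938: Fri ✓, 1939: Sat, 1940: Mon, 1941: Tue
Fridays: 1921, 1927, 1932, 1938.

4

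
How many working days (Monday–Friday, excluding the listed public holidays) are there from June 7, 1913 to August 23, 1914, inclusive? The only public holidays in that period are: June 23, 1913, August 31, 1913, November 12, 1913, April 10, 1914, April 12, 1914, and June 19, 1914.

311 working days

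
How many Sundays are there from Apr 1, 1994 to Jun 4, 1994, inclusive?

9 Sundays

Apr 1, 1994 is a Friday.
That's 65 days from start to end, counting both.
65 = 7 × 9 + 2, so there are 9 full weeks plus 2 extra days.
Each full week contributes one Sunday: 9 so far.
The 2 extra days are Fri, Sat — none qualify.
Total: 9 + 0 = 9.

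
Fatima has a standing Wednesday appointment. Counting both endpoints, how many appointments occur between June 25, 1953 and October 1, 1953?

June 25, 1953 is a Thursday.
From June 25, 1953 to October 1, 1953 is 99 days inclusive.
99 = 7 × 14 + 1, so there are 14 full weeks plus 1 extra day.
Each full week contributes one Wednesday: 14 so far.
The 1 extra day is Thu — none qualify.
Total: 14 + 0 = 14.

14 Wednesdays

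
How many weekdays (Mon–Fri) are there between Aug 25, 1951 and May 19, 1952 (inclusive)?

191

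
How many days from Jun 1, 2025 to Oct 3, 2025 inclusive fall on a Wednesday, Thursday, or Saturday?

Jun 1, 2025 is a Sunday.
From Jun 1, 2025 to Oct 3, 2025 is 125 days inclusive.
125 = 7 × 17 + 6, so there are 17 full weeks plus 6 extra days.
Each full week contributes 3 days from the set (Wed, Thu, Sat): 17 × 3 = 51.
The 6 extra days are Sun, Mon, Tue, Wed, Thu, Fri — 2 of them qualify.
Total: 51 + 2 = 53.

53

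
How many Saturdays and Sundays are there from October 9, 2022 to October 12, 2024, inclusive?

October 9, 2022 is a Sunday.
From October 9, 2022 to October 12, 2024 is 735 days inclusive.
735 = 7 × 105, so the span is exactly 105 full weeks.
Each full week contributes 2 weekend days (Sat, Sun): 105 × 2 = 210.

210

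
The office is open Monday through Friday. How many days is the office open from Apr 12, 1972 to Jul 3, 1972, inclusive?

59 weekdays

Apr 12, 1972 is a Wednesday.
From Apr 12, 1972 to Jul 3, 1972 is 83 days inclusive.
83 = 7 × 11 + 6, so there are 11 full weeks plus 6 extra days.
Each full week contributes 5 weekdays (Mon–Fri): 11 × 5 = 55.
The 6 extra days are Wed, Thu, Fri, Sat, Sun, Mon — 4 of them qualify.
Total: 55 + 4 = 59.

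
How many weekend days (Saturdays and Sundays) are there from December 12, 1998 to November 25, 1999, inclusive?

100

December 12, 1998 is a Saturday.
That's 349 days from start to end, counting both.
349 = 7 × 49 + 6, so there are 49 full weeks plus 6 extra days.
Each full week contributes 2 weekend days (Sat, Sun): 49 × 2 = 98.
The 6 extra days are Saturday, Sunday, Monday, Tuesday, Wednesday, Thursday — 2 of them qualify.
Total: 98 + 2 = 100.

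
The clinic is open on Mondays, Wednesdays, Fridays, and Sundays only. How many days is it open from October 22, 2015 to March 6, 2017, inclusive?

October 22, 2015 is a Thursday.
That's 502 days from start to end, counting both.
502 = 7 × 71 + 5, so there are 71 full weeks plus 5 extra days.
Each full week contributes 4 days from the set (Mon, Wed, Fri, Sun): 71 × 4 = 284.
The 5 extra days are Thu, Fri, Sat, Sun, Mon — 3 of them qualify.
Total: 284 + 3 = 287.

287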